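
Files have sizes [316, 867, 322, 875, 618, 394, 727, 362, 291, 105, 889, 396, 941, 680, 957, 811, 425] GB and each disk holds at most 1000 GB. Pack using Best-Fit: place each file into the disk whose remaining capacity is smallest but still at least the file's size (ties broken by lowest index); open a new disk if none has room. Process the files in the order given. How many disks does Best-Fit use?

12

Put 316 GB in disk 1; 684 GB remain.
Put 867 GB in disk 2; 133 GB remain.
Put 322 GB in disk 1; 362 GB remain.
Put 875 GB in disk 3; 125 GB remain.
Put 618 GB in disk 4; 382 GB remain.
Put 394 GB in disk 5; 606 GB remain.
Put 727 GB in disk 6; 273 GB remain.
Put 362 GB in disk 1; 0 GB remain.
Put 291 GB in disk 4; 91 GB remain.
Put 105 GB in disk 3; 20 GB remain.
Put 889 GB in disk 7; 111 GB remain.
Put 396 GB in disk 5; 210 GB remain.
Put 941 GB in disk 8; 59 GB remain.
Put 680 GB in disk 9; 320 GB remain.
Put 957 GB in disk 10; 43 GB remain.
Put 811 GB in disk 11; 189 GB remain.
Put 425 GB in disk 12; 575 GB remain.
Final disks: [316,322,362] [867] [875,105] [618,291] [394,396] [727] [889] [941] [680] [957] [811] [425].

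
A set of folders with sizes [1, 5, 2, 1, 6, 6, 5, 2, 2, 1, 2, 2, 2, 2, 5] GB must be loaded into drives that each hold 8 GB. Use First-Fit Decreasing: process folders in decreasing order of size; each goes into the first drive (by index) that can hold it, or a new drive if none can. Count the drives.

Sorted descending: 6, 6, 5, 5, 5, 2, 2, 2, 2, 2, 2, 2, 1, 1, 1.
Put 6 GB in drive 1; 2 GB remain.
Put 6 GB in drive 2; 2 GB remain.
Put 5 GB in drive 3; 3 GB remain.
Put 5 GB in drive 4; 3 GB remain.
Put 5 GB in drive 5; 3 GB remain.
Put 2 GB in drive 1; 0 GB remain.
Put 2 GB in drive 2; 0 GB remain.
Put 2 GB in drive 3; 1 GB remain.
Put 2 GB in drive 4; 1 GB remain.
Put 2 GB in drive 5; 1 GB remain.
Put 2 GB in drive 6; 6 GB remain.
Put 2 GB in drive 6; 4 GB remain.
Put 1 GB in drive 3; 0 GB remain.
Put 1 GB in drive 4; 0 GB remain.
Put 1 GB in drive 5; 0 GB remain.

6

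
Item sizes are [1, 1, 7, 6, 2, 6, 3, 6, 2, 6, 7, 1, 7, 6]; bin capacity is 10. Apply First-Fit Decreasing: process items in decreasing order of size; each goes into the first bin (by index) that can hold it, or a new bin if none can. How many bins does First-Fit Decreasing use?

8 bins

Sorted descending: 7, 7, 7, 6, 6, 6, 6, 6, 3, 2, 2, 1, 1, 1.
7 → bin 1 (remaining 3)
7 → bin 2 (remaining 3)
7 → bin 3 (remaining 3)
6 → bin 4 (remaining 4)
6 → bin 5 (remaining 4)
6 → bin 6 (remaining 4)
6 → bin 7 (remaining 4)
6 → bin 8 (remaining 4)
3 → bin 1 (remaining 0)
2 → bin 2 (remaining 1)
2 → bin 3 (remaining 1)
1 → bin 2 (remaining 0)
1 → bin 3 (remaining 0)
1 → bin 4 (remaining 3)
Final bins: [7,3] [7,2,1] [7,2,1] [6,1] [6] [6] [6] [6].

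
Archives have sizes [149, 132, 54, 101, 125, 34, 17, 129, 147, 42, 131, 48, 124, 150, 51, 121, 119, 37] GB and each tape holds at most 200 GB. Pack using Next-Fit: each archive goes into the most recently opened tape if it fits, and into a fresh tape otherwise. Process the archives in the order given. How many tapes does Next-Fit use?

11 tapes

149 GB → tape 1 (remaining 51 GB)
132 GB → tape 2 (remaining 68 GB)
54 GB → tape 2 (remaining 14 GB)
101 GB → tape 3 (remaining 99 GB)
125 GB → tape 4 (remaining 75 GB)
34 GB → tape 4 (remaining 41 GB)
17 GB → tape 4 (remaining 24 GB)
129 GB → tape 5 (remaining 71 GB)
147 GB → tape 6 (remaining 53 GB)
42 GB → tape 6 (remaining 11 GB)
131 GB → tape 7 (remaining 69 GB)
48 GB → tape 7 (remaining 21 GB)
124 GB → tape 8 (remaining 76 GB)
150 GB → tape 9 (remaining 50 GB)
51 GB → tape 10 (remaining 149 GB)
121 GB → tape 10 (remaining 28 GB)
119 GB → tape 11 (remaining 81 GB)
37 GB → tape 11 (remaining 44 GB)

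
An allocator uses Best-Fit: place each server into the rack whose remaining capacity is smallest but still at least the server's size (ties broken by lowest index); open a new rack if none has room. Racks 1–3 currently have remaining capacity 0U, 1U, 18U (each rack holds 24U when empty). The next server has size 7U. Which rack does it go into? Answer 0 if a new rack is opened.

Racks with room: rack 3 (18U).
Tightest fit is rack 3 with 18U free.

3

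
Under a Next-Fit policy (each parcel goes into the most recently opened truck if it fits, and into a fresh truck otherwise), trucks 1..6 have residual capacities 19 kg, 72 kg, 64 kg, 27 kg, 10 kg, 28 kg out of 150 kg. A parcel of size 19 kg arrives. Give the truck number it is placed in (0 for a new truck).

Next-Fit only looks at truck 6, which has 28 kg free.
19 kg fits there.

6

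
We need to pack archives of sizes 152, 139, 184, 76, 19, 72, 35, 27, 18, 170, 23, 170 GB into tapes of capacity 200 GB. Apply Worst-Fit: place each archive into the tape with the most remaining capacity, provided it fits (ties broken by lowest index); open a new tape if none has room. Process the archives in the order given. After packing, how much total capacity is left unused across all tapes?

115

152 GB → tape 1 (remaining 48 GB)
139 GB → tape 2 (remaining 61 GB)
184 GB → tape 3 (remaining 16 GB)
76 GB → tape 4 (remaining 124 GB)
19 GB → tape 4 (remaining 105 GB)
72 GB → tape 4 (remaining 33 GB)
35 GB → tape 2 (remaining 26 GB)
27 GB → tape 1 (remaining 21 GB)
18 GB → tape 4 (remaining 15 GB)
170 GB → tape 5 (remaining 30 GB)
23 GB → tape 5 (remaining 7 GB)
170 GB → tape 6 (remaining 30 GB)
6 tapes × 200 GB = 1200 GB; used 1085 GB; unused 115 GB.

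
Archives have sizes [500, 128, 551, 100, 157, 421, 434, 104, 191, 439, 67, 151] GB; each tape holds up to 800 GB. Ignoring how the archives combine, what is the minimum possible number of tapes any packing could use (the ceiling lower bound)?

Total size = 500 + 128 + 551 + 100 + 157 + 421 + 434 + 104 + 191 + 439 + 67 + 151 = 3243 GB.
⌈3243 / 800⌉ = 5.

5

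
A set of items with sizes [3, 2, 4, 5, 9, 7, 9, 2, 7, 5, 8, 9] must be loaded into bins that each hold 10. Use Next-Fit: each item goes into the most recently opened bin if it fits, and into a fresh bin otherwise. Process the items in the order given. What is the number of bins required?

9

3 → bin 1 (remaining 7)
2 → bin 1 (remaining 5)
4 → bin 1 (remaining 1)
5 → bin 2 (remaining 5)
9 → bin 3 (remaining 1)
7 → bin 4 (remaining 3)
9 → bin 5 (remaining 1)
2 → bin 6 (remaining 8)
7 → bin 6 (remaining 1)
5 → bin 7 (remaining 5)
8 → bin 8 (remaining 2)
9 → bin 9 (remaining 1)
Final bins: [3,2,4] [5] [9] [7] [9] [2,7] [5] [8] [9].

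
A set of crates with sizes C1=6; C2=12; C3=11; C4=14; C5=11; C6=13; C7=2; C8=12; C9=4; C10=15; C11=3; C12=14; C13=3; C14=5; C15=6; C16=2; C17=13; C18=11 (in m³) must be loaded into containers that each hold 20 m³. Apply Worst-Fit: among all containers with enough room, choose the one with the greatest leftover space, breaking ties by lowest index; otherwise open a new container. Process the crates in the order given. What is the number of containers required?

container 1: place C1 (6 m³), 14 m³ left
container 1: place C2 (12 m³), 2 m³ left
container 2: place C3 (11 m³), 9 m³ left
container 3: place C4 (14 m³), 6 m³ left
container 4: place C5 (11 m³), 9 m³ left
container 5: place C6 (13 m³), 7 m³ left
container 2: place C7 (2 m³), 7 m³ left
container 6: place C8 (12 m³), 8 m³ left
container 4: place C9 (4 m³), 5 m³ left
container 7: place C10 (15 m³), 5 m³ left
container 6: place C11 (3 m³), 5 m³ left
container 8: place C12 (14 m³), 6 m³ left
container 2: place C13 (3 m³), 4 m³ left
container 5: place C14 (5 m³), 2 m³ left
container 3: place C15 (6 m³), 0 m³ left
container 8: place C16 (2 m³), 4 m³ left
container 9: place C17 (13 m³), 7 m³ left
container 10: place C18 (11 m³), 9 m³ left

10 containers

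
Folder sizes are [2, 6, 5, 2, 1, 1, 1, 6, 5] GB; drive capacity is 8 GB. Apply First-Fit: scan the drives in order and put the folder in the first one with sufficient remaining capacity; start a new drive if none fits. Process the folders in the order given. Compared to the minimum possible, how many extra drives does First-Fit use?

First-Fit: [2,6] [5,2,1] [1,1,6] [5] → 4 drives.
Total size 29 GB; any packing needs at least ⌈29/8⌉ = 4 drives.
So 4 is already optimal.

0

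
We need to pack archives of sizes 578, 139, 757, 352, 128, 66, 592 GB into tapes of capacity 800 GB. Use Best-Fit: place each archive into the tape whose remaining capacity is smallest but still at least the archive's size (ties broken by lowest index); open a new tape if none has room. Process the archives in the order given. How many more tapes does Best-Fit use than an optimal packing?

0

Best-Fit: [578,139,66] [757] [352,128] [592] → 4 tapes.
Total size 2612 GB; any packing needs at least ⌈2612/800⌉ = 4 tapes.
So 4 is already optimal.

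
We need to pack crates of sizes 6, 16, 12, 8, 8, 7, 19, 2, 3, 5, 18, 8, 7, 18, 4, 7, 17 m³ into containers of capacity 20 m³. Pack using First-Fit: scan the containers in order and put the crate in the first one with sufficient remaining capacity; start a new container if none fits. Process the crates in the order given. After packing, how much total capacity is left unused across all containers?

15

Put 6 m³ in container 1; 14 m³ remain.
Put 16 m³ in container 2; 4 m³ remain.
Put 12 m³ in container 1; 2 m³ remain.
Put 8 m³ in container 3; 12 m³ remain.
Put 8 m³ in container 3; 4 m³ remain.
Put 7 m³ in container 4; 13 m³ remain.
Put 19 m³ in container 5; 1 m³ remain.
Put 2 m³ in container 1; 0 m³ remain.
Put 3 m³ in container 2; 1 m³ remain.
Put 5 m³ in container 4; 8 m³ remain.
Put 18 m³ in container 6; 2 m³ remain.
Put 8 m³ in container 4; 0 m³ remain.
Put 7 m³ in container 7; 13 m³ remain.
Put 18 m³ in container 8; 2 m³ remain.
Put 4 m³ in container 3; 0 m³ remain.
Put 7 m³ in container 7; 6 m³ remain.
Put 17 m³ in container 9; 3 m³ remain.
9 containers × 20 m³ = 180 m³; used 165 m³; unused 15 m³.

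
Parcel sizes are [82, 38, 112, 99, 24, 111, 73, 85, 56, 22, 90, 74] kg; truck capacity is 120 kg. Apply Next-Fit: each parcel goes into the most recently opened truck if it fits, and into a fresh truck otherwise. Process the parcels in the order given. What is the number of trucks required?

Put 82 kg in truck 1; 38 kg remain.
Put 38 kg in truck 1; 0 kg remain.
Put 112 kg in truck 2; 8 kg remain.
Put 99 kg in truck 3; 21 kg remain.
Put 24 kg in truck 4; 96 kg remain.
Put 111 kg in truck 5; 9 kg remain.
Put 73 kg in truck 6; 47 kg remain.
Put 85 kg in truck 7; 35 kg remain.
Put 56 kg in truck 8; 64 kg remain.
Put 22 kg in truck 8; 42 kg remain.
Put 90 kg in truck 9; 30 kg remain.
Put 74 kg in truck 10; 46 kg remain.
Final trucks: [82,38] [112] [99] [24] [111] [73] [85] [56,22] [90] [74].

10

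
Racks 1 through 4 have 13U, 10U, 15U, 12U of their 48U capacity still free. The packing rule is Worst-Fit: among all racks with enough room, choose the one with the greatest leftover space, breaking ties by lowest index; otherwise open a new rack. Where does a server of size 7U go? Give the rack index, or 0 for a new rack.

3

Racks with room: rack 1 (13U), rack 2 (10U), rack 3 (15U), rack 4 (12U).
Most room is rack 3 with 15U free.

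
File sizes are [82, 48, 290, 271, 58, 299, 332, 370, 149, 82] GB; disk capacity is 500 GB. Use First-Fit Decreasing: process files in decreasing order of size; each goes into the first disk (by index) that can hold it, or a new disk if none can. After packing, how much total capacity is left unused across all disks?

Sorted descending: 370, 332, 299, 290, 271, 149, 82, 82, 58, 48.
disk 1: place 370 GB, 130 GB left
disk 2: place 332 GB, 168 GB left
disk 3: place 299 GB, 201 GB left
disk 4: place 290 GB, 210 GB left
disk 5: place 271 GB, 229 GB left
disk 2: place 149 GB, 19 GB left
disk 1: place 82 GB, 48 GB left
disk 3: place 82 GB, 119 GB left
disk 3: place 58 GB, 61 GB left
disk 1: place 48 GB, 0 GB left
5 disks × 500 GB = 2500 GB; used 1981 GB; unused 519 GB.

519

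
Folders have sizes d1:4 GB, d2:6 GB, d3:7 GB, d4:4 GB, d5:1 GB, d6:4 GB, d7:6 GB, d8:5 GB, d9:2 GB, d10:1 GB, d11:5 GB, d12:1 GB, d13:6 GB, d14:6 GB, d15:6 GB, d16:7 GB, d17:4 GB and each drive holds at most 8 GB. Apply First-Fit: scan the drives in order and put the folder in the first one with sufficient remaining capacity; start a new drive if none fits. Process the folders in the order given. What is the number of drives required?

drive 1: place d1 (4 GB), 4 GB left
drive 2: place d2 (6 GB), 2 GB left
drive 3: place d3 (7 GB), 1 GB left
drive 1: place d4 (4 GB), 0 GB left
drive 2: place d5 (1 GB), 1 GB left
drive 4: place d6 (4 GB), 4 GB left
drive 5: place d7 (6 GB), 2 GB left
drive 6: place d8 (5 GB), 3 GB left
drive 4: place d9 (2 GB), 2 GB left
drive 2: place d10 (1 GB), 0 GB left
drive 7: place d11 (5 GB), 3 GB left
drive 3: place d12 (1 GB), 0 GB left
drive 8: place d13 (6 GB), 2 GB left
drive 9: place d14 (6 GB), 2 GB left
drive 10: place d15 (6 GB), 2 GB left
drive 11: place d16 (7 GB), 1 GB left
drive 12: place d17 (4 GB), 4 GB left

12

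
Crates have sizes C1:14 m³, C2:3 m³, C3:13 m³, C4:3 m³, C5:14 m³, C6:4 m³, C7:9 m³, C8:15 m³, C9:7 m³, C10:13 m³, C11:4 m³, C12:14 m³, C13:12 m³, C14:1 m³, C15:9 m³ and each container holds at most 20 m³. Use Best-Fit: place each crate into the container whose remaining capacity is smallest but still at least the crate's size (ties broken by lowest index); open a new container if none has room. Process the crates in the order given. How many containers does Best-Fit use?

Put C1 (14 m³) in container 1; 6 m³ remain.
Put C2 (3 m³) in container 1; 3 m³ remain.
Put C3 (13 m³) in container 2; 7 m³ remain.
Put C4 (3 m³) in container 1; 0 m³ remain.
Put C5 (14 m³) in container 3; 6 m³ remain.
Put C6 (4 m³) in container 3; 2 m³ remain.
Put C7 (9 m³) in container 4; 11 m³ remain.
Put C8 (15 m³) in container 5; 5 m³ remain.
Put C9 (7 m³) in container 2; 0 m³ remain.
Put C10 (13 m³) in container 6; 7 m³ remain.
Put C11 (4 m³) in container 5; 1 m³ remain.
Put C12 (14 m³) in container 7; 6 m³ remain.
Put C13 (12 m³) in container 8; 8 m³ remain.
Put C14 (1 m³) in container 5; 0 m³ remain.
Put C15 (9 m³) in container 4; 2 m³ remain.
Final containers: [14,3,3] [13,7] [14,4] [9,9] [15,4,1] [13] [14] [12].

8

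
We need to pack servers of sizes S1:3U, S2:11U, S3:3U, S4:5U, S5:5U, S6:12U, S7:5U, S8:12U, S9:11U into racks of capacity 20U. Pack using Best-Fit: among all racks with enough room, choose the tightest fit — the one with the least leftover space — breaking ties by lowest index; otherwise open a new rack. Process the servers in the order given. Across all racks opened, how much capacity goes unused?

33

rack 1: place S1 (3U), 17U left
rack 1: place S2 (11U), 6U left
rack 1: place S3 (3U), 3U left
rack 2: place S4 (5U), 15U left
rack 2: place S5 (5U), 10U left
rack 3: place S6 (12U), 8U left
rack 3: place S7 (5U), 3U left
rack 4: place S8 (12U), 8U left
rack 5: place S9 (11U), 9U left
5 racks × 20U = 100U; used 67U; unused 33U.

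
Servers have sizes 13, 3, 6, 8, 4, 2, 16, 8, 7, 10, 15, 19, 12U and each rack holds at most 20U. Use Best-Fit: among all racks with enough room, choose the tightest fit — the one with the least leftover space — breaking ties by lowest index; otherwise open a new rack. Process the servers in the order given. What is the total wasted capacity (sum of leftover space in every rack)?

37

13U → rack 1 (remaining 7U)
3U → rack 1 (remaining 4U)
6U → rack 2 (remaining 14U)
8U → rack 2 (remaining 6U)
4U → rack 1 (remaining 0U)
2U → rack 2 (remaining 4U)
16U → rack 3 (remaining 4U)
8U → rack 4 (remaining 12U)
7U → rack 4 (remaining 5U)
10U → rack 5 (remaining 10U)
15U → rack 6 (remaining 5U)
19U → rack 7 (remaining 1U)
12U → rack 8 (remaining 8U)
8 racks × 20U = 160U; used 123U; unused 37U.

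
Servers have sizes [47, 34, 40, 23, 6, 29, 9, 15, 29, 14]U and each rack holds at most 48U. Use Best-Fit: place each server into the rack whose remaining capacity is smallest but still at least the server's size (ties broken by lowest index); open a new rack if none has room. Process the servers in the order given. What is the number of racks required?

47U → rack 1 (remaining 1U)
34U → rack 2 (remaining 14U)
40U → rack 3 (remaining 8U)
23U → rack 4 (remaining 25U)
6U → rack 3 (remaining 2U)
29U → rack 5 (remaining 19U)
9U → rack 2 (remaining 5U)
15U → rack 5 (remaining 4U)
29U → rack 6 (remaining 19U)
14U → rack 6 (remaining 5U)

6 racks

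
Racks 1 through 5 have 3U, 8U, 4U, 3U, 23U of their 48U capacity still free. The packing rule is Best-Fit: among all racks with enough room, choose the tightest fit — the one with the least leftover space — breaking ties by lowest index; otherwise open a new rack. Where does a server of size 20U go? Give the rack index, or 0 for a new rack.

5

Racks with room: rack 5 (23U).
Tightest fit is rack 5 with 23U free.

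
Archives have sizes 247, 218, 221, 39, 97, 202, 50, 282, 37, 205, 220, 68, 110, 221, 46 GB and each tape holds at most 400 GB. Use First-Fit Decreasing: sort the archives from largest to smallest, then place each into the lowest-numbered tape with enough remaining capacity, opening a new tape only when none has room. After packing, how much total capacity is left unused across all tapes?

Sorted descending: 282, 247, 221, 221, 220, 218, 205, 202, 110, 97, 68, 50, 46, 39, 37.
Put 282 GB in tape 1; 118 GB remain.
Put 247 GB in tape 2; 153 GB remain.
Put 221 GB in tape 3; 179 GB remain.
Put 221 GB in tape 4; 179 GB remain.
Put 220 GB in tape 5; 180 GB remain.
Put 218 GB in tape 6; 182 GB remain.
Put 205 GB in tape 7; 195 GB remain.
Put 202 GB in tape 8; 198 GB remain.
Put 110 GB in tape 1; 8 GB remain.
Put 97 GB in tape 2; 56 GB remain.
Put 68 GB in tape 3; 111 GB remain.
Put 50 GB in tape 2; 6 GB remain.
Put 46 GB in tape 3; 65 GB remain.
Put 39 GB in tape 3; 26 GB remain.
Put 37 GB in tape 4; 142 GB remain.
8 tapes × 400 GB = 3200 GB; used 2263 GB; unused 937 GB.

937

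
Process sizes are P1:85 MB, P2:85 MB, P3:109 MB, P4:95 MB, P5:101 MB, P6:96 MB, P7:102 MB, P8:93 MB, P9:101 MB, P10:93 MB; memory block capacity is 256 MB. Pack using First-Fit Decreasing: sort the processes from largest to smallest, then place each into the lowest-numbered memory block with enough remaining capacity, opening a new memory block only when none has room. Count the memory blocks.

Sorted descending: 109, 102, 101, 101, 96, 95, 93, 93, 85, 85.
Put 109 MB in memory block 1; 147 MB remain.
Put 102 MB in memory block 1; 45 MB remain.
Put 101 MB in memory block 2; 155 MB remain.
Put 101 MB in memory block 2; 54 MB remain.
Put 96 MB in memory block 3; 160 MB remain.
Put 95 MB in memory block 3; 65 MB remain.
Put 93 MB in memory block 4; 163 MB remain.
Put 93 MB in memory block 4; 70 MB remain.
Put 85 MB in memory block 5; 171 MB remain.
Put 85 MB in memory block 5; 86 MB remain.

5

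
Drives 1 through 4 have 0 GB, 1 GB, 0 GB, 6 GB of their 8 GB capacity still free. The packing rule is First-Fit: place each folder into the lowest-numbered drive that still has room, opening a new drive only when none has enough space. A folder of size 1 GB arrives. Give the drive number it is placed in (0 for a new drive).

2

Drives with room: drive 2 (1 GB), drive 4 (6 GB).
The first with room is drive 2.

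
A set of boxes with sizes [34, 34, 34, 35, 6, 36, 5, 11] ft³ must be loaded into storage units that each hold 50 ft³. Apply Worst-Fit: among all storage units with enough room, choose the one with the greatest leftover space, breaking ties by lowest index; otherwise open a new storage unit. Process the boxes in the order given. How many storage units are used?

5

storage unit 1: place 34 ft³, 16 ft³ left
storage unit 2: place 34 ft³, 16 ft³ left
storage unit 3: place 34 ft³, 16 ft³ left
storage unit 4: place 35 ft³, 15 ft³ left
storage unit 1: place 6 ft³, 10 ft³ left
storage unit 5: place 36 ft³, 14 ft³ left
storage unit 2: place 5 ft³, 11 ft³ left
storage unit 3: place 11 ft³, 5 ft³ left
Final storage units: [34,6] [34,5] [34,11] [35] [36].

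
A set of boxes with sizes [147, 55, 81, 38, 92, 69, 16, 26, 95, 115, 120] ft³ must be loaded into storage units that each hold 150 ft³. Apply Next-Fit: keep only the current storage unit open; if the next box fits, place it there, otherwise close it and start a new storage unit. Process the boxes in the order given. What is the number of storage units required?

147 ft³ → storage unit 1 (remaining 3 ft³)
55 ft³ → storage unit 2 (remaining 95 ft³)
81 ft³ → storage unit 2 (remaining 14 ft³)
38 ft³ → storage unit 3 (remaining 112 ft³)
92 ft³ → storage unit 3 (remaining 20 ft³)
69 ft³ → storage unit 4 (remaining 81 ft³)
16 ft³ → storage unit 4 (remaining 65 ft³)
26 ft³ → storage unit 4 (remaining 39 ft³)
95 ft³ → storage unit 5 (remaining 55 ft³)
115 ft³ → storage unit 6 (remaining 35 ft³)
120 ft³ → storage unit 7 (remaining 30 ft³)
Final storage units: [147] [55,81] [38,92] [69,16,26] [95] [115] [120].

7 storage units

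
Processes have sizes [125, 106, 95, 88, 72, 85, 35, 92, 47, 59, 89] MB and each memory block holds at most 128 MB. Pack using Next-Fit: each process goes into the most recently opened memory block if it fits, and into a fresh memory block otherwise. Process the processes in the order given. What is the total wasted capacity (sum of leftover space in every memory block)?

259

memory block 1: place 125 MB, 3 MB left
memory block 2: place 106 MB, 22 MB left
memory block 3: place 95 MB, 33 MB left
memory block 4: place 88 MB, 40 MB left
memory block 5: place 72 MB, 56 MB left
memory block 6: place 85 MB, 43 MB left
memory block 6: place 35 MB, 8 MB left
memory block 7: place 92 MB, 36 MB left
memory block 8: place 47 MB, 81 MB left
memory block 8: place 59 MB, 22 MB left
memory block 9: place 89 MB, 39 MB left
9 memory blocks × 128 MB = 1152 MB; used 893 MB; unused 259 MB.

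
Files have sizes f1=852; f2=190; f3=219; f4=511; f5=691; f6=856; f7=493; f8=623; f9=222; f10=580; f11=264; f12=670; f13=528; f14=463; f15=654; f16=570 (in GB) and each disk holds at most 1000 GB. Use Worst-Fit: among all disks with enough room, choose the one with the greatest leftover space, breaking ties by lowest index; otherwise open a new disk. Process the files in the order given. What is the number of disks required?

11 disks

Put f1 (852 GB) in disk 1; 148 GB remain.
Put f2 (190 GB) in disk 2; 810 GB remain.
Put f3 (219 GB) in disk 2; 591 GB remain.
Put f4 (511 GB) in disk 2; 80 GB remain.
Put f5 (691 GB) in disk 3; 309 GB remain.
Put f6 (856 GB) in disk 4; 144 GB remain.
Put f7 (493 GB) in disk 5; 507 GB remain.
Put f8 (623 GB) in disk 6; 377 GB remain.
Put f9 (222 GB) in disk 5; 285 GB remain.
Put f10 (580 GB) in disk 7; 420 GB remain.
Put f11 (264 GB) in disk 7; 156 GB remain.
Put f12 (670 GB) in disk 8; 330 GB remain.
Put f13 (528 GB) in disk 9; 472 GB remain.
Put f14 (463 GB) in disk 9; 9 GB remain.
Put f15 (654 GB) in disk 10; 346 GB remain.
Put f16 (570 GB) in disk 11; 430 GB remain.
Final disks: [852] [190,219,511] [691] [856] [493,222] [623] [580,264] [670] [528,463] [654] [570].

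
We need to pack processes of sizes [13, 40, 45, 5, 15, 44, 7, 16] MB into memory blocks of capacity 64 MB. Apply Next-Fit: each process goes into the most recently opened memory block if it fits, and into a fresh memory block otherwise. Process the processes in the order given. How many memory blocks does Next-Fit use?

4

13 MB → memory block 1 (remaining 51 MB)
40 MB → memory block 1 (remaining 11 MB)
45 MB → memory block 2 (remaining 19 MB)
5 MB → memory block 2 (remaining 14 MB)
15 MB → memory block 3 (remaining 49 MB)
44 MB → memory block 3 (remaining 5 MB)
7 MB → memory block 4 (remaining 57 MB)
16 MB → memory block 4 (remaining 41 MB)
Final memory blocks: [13,40] [45,5] [15,44] [7,16].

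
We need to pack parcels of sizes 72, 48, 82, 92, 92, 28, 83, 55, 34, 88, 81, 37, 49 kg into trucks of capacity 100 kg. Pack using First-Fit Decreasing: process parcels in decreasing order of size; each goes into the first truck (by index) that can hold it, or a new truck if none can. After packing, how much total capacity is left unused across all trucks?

159

Sorted descending: 92, 92, 88, 83, 82, 81, 72, 55, 49, 48, 37, 34, 28.
92 kg → truck 1 (remaining 8 kg)
92 kg → truck 2 (remaining 8 kg)
88 kg → truck 3 (remaining 12 kg)
83 kg → truck 4 (remaining 17 kg)
82 kg → truck 5 (remaining 18 kg)
81 kg → truck 6 (remaining 19 kg)
72 kg → truck 7 (remaining 28 kg)
55 kg → truck 8 (remaining 45 kg)
49 kg → truck 9 (remaining 51 kg)
48 kg → truck 9 (remaining 3 kg)
37 kg → truck 8 (remaining 8 kg)
34 kg → truck 10 (remaining 66 kg)
28 kg → truck 7 (remaining 0 kg)
10 trucks × 100 kg = 1000 kg; used 841 kg; unused 159 kg.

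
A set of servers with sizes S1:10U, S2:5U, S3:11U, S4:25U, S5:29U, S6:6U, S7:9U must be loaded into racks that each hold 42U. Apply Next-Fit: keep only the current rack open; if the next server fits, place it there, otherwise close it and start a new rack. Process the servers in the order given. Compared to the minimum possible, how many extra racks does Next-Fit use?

Next-Fit: [10,5,11] [25] [29,6] [9] → 4 racks.
Total size 95U; any packing needs at least ⌈95/42⌉ = 3 racks.
An optimal packing achieves that bound: [29,11] [25,10,6] [9,5] → 3 racks.
Excess: 4 − 3 = 1.

1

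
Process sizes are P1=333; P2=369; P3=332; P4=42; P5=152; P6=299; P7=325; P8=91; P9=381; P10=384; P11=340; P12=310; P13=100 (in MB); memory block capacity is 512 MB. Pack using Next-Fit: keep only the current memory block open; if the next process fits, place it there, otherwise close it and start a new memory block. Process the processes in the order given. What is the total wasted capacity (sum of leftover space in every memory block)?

memory block 1: place P1 (333 MB), 179 MB left
memory block 2: place P2 (369 MB), 143 MB left
memory block 3: place P3 (332 MB), 180 MB left
memory block 3: place P4 (42 MB), 138 MB left
memory block 4: place P5 (152 MB), 360 MB left
memory block 4: place P6 (299 MB), 61 MB left
memory block 5: place P7 (325 MB), 187 MB left
memory block 5: place P8 (91 MB), 96 MB left
memory block 6: place P9 (381 MB), 131 MB left
memory block 7: place P10 (384 MB), 128 MB left
memory block 8: place P11 (340 MB), 172 MB left
memory block 9: place P12 (310 MB), 202 MB left
memory block 9: place P13 (100 MB), 102 MB left
9 memory blocks × 512 MB = 4608 MB; used 3458 MB; unused 1150 MB.

1150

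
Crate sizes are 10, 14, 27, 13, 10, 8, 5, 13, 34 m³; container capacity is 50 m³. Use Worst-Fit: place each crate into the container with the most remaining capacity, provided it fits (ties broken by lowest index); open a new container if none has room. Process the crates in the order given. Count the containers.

10 m³ → container 1 (remaining 40 m³)
14 m³ → container 1 (remaining 26 m³)
27 m³ → container 2 (remaining 23 m³)
13 m³ → container 1 (remaining 13 m³)
10 m³ → container 2 (remaining 13 m³)
8 m³ → container 1 (remaining 5 m³)
5 m³ → container 2 (remaining 8 m³)
13 m³ → container 3 (remaining 37 m³)
34 m³ → container 3 (remaining 3 m³)

3 containers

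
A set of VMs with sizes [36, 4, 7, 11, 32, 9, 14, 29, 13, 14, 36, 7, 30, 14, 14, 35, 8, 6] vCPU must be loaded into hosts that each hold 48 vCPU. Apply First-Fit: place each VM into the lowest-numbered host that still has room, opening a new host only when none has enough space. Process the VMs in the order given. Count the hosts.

Put 36 vCPU in host 1; 12 vCPU remain.
Put 4 vCPU in host 1; 8 vCPU remain.
Put 7 vCPU in host 1; 1 vCPU remain.
Put 11 vCPU in host 2; 37 vCPU remain.
Put 32 vCPU in host 2; 5 vCPU remain.
Put 9 vCPU in host 3; 39 vCPU remain.
Put 14 vCPU in host 3; 25 vCPU remain.
Put 29 vCPU in host 4; 19 vCPU remain.
Put 13 vCPU in host 3; 12 vCPU remain.
Put 14 vCPU in host 4; 5 vCPU remain.
Put 36 vCPU in host 5; 12 vCPU remain.
Put 7 vCPU in host 3; 5 vCPU remain.
Put 30 vCPU in host 6; 18 vCPU remain.
Put 14 vCPU in host 6; 4 vCPU remain.
Put 14 vCPU in host 7; 34 vCPU remain.
Put 35 vCPU in host 8; 13 vCPU remain.
Put 8 vCPU in host 5; 4 vCPU remain.
Put 6 vCPU in host 7; 28 vCPU remain.
Final hosts: [36,4,7] [11,32] [9,14,13,7] [29,14] [36,8] [30,14] [14,6] [35].

8 hosts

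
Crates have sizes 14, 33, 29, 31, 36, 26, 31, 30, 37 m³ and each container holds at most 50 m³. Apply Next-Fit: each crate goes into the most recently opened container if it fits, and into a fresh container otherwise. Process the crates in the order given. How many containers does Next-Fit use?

container 1: place 14 m³, 36 m³ left
container 1: place 33 m³, 3 m³ left
container 2: place 29 m³, 21 m³ left
container 3: place 31 m³, 19 m³ left
container 4: place 36 m³, 14 m³ left
container 5: place 26 m³, 24 m³ left
container 6: place 31 m³, 19 m³ left
container 7: place 30 m³, 20 m³ left
container 8: place 37 m³, 13 m³ left

8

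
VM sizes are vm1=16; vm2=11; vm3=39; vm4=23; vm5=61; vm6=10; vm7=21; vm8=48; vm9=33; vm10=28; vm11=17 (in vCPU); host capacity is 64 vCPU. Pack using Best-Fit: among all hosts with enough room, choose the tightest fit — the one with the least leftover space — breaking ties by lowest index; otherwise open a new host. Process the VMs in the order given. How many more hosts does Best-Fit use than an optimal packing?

Best-Fit: [16,11,10,21] [39,23] [61] [48] [33,28] [17] → 6 hosts.
Total size 307 vCPU; any packing needs at least ⌈307/64⌉ = 5 hosts.
An optimal packing achieves that bound: [61] [48,16] [39,23] [33,28] [21,17,11,10] → 5 hosts.
Excess: 6 − 5 = 1.

1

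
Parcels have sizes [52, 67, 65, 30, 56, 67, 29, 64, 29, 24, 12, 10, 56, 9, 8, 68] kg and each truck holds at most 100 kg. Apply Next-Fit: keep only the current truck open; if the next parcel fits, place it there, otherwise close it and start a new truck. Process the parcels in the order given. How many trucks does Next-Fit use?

Put 52 kg in truck 1; 48 kg remain.
Put 67 kg in truck 2; 33 kg remain.
Put 65 kg in truck 3; 35 kg remain.
Put 30 kg in truck 3; 5 kg remain.
Put 56 kg in truck 4; 44 kg remain.
Put 67 kg in truck 5; 33 kg remain.
Put 29 kg in truck 5; 4 kg remain.
Put 64 kg in truck 6; 36 kg remain.
Put 29 kg in truck 6; 7 kg remain.
Put 24 kg in truck 7; 76 kg remain.
Put 12 kg in truck 7; 64 kg remain.
Put 10 kg in truck 7; 54 kg remain.
Put 56 kg in truck 8; 44 kg remain.
Put 9 kg in truck 8; 35 kg remain.
Put 8 kg in truck 8; 27 kg remain.
Put 68 kg in truck 9; 32 kg remain.

9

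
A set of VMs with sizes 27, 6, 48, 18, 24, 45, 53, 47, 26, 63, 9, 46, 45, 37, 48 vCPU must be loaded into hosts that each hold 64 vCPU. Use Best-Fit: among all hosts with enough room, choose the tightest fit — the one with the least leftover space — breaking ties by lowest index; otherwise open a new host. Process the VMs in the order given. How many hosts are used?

host 1: place 27 vCPU, 37 vCPU left
host 1: place 6 vCPU, 31 vCPU left
host 2: place 48 vCPU, 16 vCPU left
host 1: place 18 vCPU, 13 vCPU left
host 3: place 24 vCPU, 40 vCPU left
host 4: place 45 vCPU, 19 vCPU left
host 5: place 53 vCPU, 11 vCPU left
host 6: place 47 vCPU, 17 vCPU left
host 3: place 26 vCPU, 14 vCPU left
host 7: place 63 vCPU, 1 vCPU left
host 5: place 9 vCPU, 2 vCPU left
host 8: place 46 vCPU, 18 vCPU left
host 9: place 45 vCPU, 19 vCPU left
host 10: place 37 vCPU, 27 vCPU left
host 11: place 48 vCPU, 16 vCPU left
Final hosts: [27,6,18] [48] [24,26] [45] [53,9] [47] [63] [46] [45] [37] [48].

11 hosts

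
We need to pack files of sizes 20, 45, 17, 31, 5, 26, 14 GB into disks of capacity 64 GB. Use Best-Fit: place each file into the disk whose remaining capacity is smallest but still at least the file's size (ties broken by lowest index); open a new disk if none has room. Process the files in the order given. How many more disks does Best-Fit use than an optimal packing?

0

Best-Fit: [20,31,5] [45,17] [26,14] → 3 disks.
Total size 158 GB; any packing needs at least ⌈158/64⌉ = 3 disks.
So 3 is already optimal.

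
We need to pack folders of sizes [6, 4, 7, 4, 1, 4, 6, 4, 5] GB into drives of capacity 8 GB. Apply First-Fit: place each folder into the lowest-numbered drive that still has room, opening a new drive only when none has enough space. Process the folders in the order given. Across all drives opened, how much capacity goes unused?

drive 1: place 6 GB, 2 GB left
drive 2: place 4 GB, 4 GB left
drive 3: place 7 GB, 1 GB left
drive 2: place 4 GB, 0 GB left
drive 1: place 1 GB, 1 GB left
drive 4: place 4 GB, 4 GB left
drive 5: place 6 GB, 2 GB left
drive 4: place 4 GB, 0 GB left
drive 6: place 5 GB, 3 GB left
6 drives × 8 GB = 48 GB; used 41 GB; unused 7 GB.

7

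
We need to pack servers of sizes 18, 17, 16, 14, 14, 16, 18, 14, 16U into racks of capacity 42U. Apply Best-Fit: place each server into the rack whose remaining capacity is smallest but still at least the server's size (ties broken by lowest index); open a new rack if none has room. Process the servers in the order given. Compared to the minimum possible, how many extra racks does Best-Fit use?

Best-Fit: [18,17] [16,14] [14,16] [18,14] [16] → 5 racks.
Total size 143U; any packing needs at least ⌈143/42⌉ = 4 racks.
An optimal packing achieves that bound: [18,18] [17,16] [16,16] [14,14,14] → 4 racks.
Excess: 5 − 4 = 1.

1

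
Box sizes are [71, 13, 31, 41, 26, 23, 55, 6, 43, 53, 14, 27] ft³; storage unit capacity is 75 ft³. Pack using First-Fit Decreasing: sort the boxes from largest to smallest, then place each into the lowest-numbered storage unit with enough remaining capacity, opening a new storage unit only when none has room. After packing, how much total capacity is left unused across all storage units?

47

Sorted descending: 71, 55, 53, 43, 41, 31, 27, 26, 23, 14, 13, 6.
71 ft³ → storage unit 1 (remaining 4 ft³)
55 ft³ → storage unit 2 (remaining 20 ft³)
53 ft³ → storage unit 3 (remaining 22 ft³)
43 ft³ → storage unit 4 (remaining 32 ft³)
41 ft³ → storage unit 5 (remaining 34 ft³)
31 ft³ → storage unit 4 (remaining 1 ft³)
27 ft³ → storage unit 5 (remaining 7 ft³)
26 ft³ → storage unit 6 (remaining 49 ft³)
23 ft³ → storage unit 6 (remaining 26 ft³)
14 ft³ → storage unit 2 (remaining 6 ft³)
13 ft³ → storage unit 3 (remaining 9 ft³)
6 ft³ → storage unit 2 (remaining 0 ft³)
6 storage units × 75 ft³ = 450 ft³; used 403 ft³; unused 47 ft³.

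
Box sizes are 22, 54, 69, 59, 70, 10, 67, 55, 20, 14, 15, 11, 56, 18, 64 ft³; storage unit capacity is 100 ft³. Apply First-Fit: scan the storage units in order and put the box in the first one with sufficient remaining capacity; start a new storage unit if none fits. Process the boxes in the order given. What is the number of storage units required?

22 ft³ → storage unit 1 (remaining 78 ft³)
54 ft³ → storage unit 1 (remaining 24 ft³)
69 ft³ → storage unit 2 (remaining 31 ft³)
59 ft³ → storage unit 3 (remaining 41 ft³)
70 ft³ → storage unit 4 (remaining 30 ft³)
10 ft³ → storage unit 1 (remaining 14 ft³)
67 ft³ → storage unit 5 (remaining 33 ft³)
55 ft³ → storage unit 6 (remaining 45 ft³)
20 ft³ → storage unit 2 (remaining 11 ft³)
14 ft³ → storage unit 1 (remaining 0 ft³)
15 ft³ → storage unit 3 (remaining 26 ft³)
11 ft³ → storage unit 2 (remaining 0 ft³)
56 ft³ → storage unit 7 (remaining 44 ft³)
18 ft³ → storage unit 3 (remaining 8 ft³)
64 ft³ → storage unit 8 (remaining 36 ft³)

8 storage units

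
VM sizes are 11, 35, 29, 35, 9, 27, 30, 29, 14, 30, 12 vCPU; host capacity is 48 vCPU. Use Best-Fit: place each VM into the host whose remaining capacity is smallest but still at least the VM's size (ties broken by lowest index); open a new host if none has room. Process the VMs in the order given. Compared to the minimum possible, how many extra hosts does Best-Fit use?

Best-Fit: [11,35] [29] [35,9] [27] [30,14] [29] [30,12] → 7 hosts.
7 VMs exceed 24 vCPU (half the capacity), and no two of those can share a host, so at least 7 hosts are needed.
So 7 is already optimal.

0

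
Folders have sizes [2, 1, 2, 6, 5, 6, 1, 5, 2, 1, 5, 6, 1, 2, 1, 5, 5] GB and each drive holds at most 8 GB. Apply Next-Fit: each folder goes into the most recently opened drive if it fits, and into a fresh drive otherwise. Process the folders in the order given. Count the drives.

9 drives

drive 1: place 2 GB, 6 GB left
drive 1: place 1 GB, 5 GB left
drive 1: place 2 GB, 3 GB left
drive 2: place 6 GB, 2 GB left
drive 3: place 5 GB, 3 GB left
drive 4: place 6 GB, 2 GB left
drive 4: place 1 GB, 1 GB left
drive 5: place 5 GB, 3 GB left
drive 5: place 2 GB, 1 GB left
drive 5: place 1 GB, 0 GB left
drive 6: place 5 GB, 3 GB left
drive 7: place 6 GB, 2 GB left
drive 7: place 1 GB, 1 GB left
drive 8: place 2 GB, 6 GB left
drive 8: place 1 GB, 5 GB left
drive 8: place 5 GB, 0 GB left
drive 9: place 5 GB, 3 GB left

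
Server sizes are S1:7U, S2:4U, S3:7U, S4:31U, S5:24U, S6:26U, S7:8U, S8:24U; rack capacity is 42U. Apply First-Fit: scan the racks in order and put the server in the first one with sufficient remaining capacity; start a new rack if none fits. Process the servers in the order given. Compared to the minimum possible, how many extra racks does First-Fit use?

First-Fit: [7,4,7,24] [31,8] [26] [24] → 4 racks.
Total size 131U; any packing needs at least ⌈131/42⌉ = 4 racks.
So 4 is already optimal.

0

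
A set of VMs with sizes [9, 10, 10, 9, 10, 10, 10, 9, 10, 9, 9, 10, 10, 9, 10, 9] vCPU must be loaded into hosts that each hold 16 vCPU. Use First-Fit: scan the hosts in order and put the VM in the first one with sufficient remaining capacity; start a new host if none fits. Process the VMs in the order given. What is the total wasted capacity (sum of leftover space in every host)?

Put 9 vCPU in host 1; 7 vCPU remain.
Put 10 vCPU in host 2; 6 vCPU remain.
Put 10 vCPU in host 3; 6 vCPU remain.
Put 9 vCPU in host 4; 7 vCPU remain.
Put 10 vCPU in host 5; 6 vCPU remain.
Put 10 vCPU in host 6; 6 vCPU remain.
Put 10 vCPU in host 7; 6 vCPU remain.
Put 9 vCPU in host 8; 7 vCPU remain.
Put 10 vCPU in host 9; 6 vCPU remain.
Put 9 vCPU in host 10; 7 vCPU remain.
Put 9 vCPU in host 11; 7 vCPU remain.
Put 10 vCPU in host 12; 6 vCPU remain.
Put 10 vCPU in host 13; 6 vCPU remain.
Put 9 vCPU in host 14; 7 vCPU remain.
Put 10 vCPU in host 15; 6 vCPU remain.
Put 9 vCPU in host 16; 7 vCPU remain.
16 hosts × 16 vCPU = 256 vCPU; used 153 vCPU; unused 103 vCPU.

103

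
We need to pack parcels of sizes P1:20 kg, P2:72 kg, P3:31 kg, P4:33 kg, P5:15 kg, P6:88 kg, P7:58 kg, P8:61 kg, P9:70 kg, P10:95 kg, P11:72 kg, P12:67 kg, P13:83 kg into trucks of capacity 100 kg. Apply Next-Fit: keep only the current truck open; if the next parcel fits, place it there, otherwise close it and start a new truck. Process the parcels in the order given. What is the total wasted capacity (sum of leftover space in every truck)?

Put P1 (20 kg) in truck 1; 80 kg remain.
Put P2 (72 kg) in truck 1; 8 kg remain.
Put P3 (31 kg) in truck 2; 69 kg remain.
Put P4 (33 kg) in truck 2; 36 kg remain.
Put P5 (15 kg) in truck 2; 21 kg remain.
Put P6 (88 kg) in truck 3; 12 kg remain.
Put P7 (58 kg) in truck 4; 42 kg remain.
Put P8 (61 kg) in truck 5; 39 kg remain.
Put P9 (70 kg) in truck 6; 30 kg remain.
Put P10 (95 kg) in truck 7; 5 kg remain.
Put P11 (72 kg) in truck 8; 28 kg remain.
Put P12 (67 kg) in truck 9; 33 kg remain.
Put P13 (83 kg) in truck 10; 17 kg remain.
10 trucks × 100 kg = 1000 kg; used 765 kg; unused 235 kg.

235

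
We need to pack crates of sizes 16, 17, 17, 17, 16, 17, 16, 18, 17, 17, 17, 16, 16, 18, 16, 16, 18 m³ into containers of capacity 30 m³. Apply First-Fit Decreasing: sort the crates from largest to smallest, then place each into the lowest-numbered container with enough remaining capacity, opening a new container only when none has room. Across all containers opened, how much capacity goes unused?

225

Sorted descending: 18, 18, 18, 17, 17, 17, 17, 17, 17, 17, 16, 16, 16, 16, 16, 16, 16.
18 m³ → container 1 (remaining 12 m³)
18 m³ → container 2 (remaining 12 m³)
18 m³ → container 3 (remaining 12 m³)
17 m³ → container 4 (remaining 13 m³)
17 m³ → container 5 (remaining 13 m³)
17 m³ → container 6 (remaining 13 m³)
17 m³ → container 7 (remaining 13 m³)
17 m³ → container 8 (remaining 13 m³)
17 m³ → container 9 (remaining 13 m³)
17 m³ → container 10 (remaining 13 m³)
16 m³ → container 11 (remaining 14 m³)
16 m³ → container 12 (remaining 14 m³)
16 m³ → container 13 (remaining 14 m³)
16 m³ → container 14 (remaining 14 m³)
16 m³ → container 15 (remaining 14 m³)
16 m³ → container 16 (remaining 14 m³)
16 m³ → container 17 (remaining 14 m³)
17 containers × 30 m³ = 510 m³; used 285 m³; unused 225 m³.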